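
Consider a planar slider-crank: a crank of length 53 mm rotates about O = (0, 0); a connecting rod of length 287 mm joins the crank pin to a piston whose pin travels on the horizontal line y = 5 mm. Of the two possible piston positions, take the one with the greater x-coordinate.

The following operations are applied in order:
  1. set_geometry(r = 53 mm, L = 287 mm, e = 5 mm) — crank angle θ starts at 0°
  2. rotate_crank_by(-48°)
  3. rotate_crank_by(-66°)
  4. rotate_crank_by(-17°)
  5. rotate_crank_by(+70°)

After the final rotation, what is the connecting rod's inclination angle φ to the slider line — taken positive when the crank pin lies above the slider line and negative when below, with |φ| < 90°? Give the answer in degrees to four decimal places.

-10.3078

set_geometry: r = 53 mm, L = 287 mm, e = 5 mm; θ ← 0°
rotate_crank_by(-48°): θ ← 0° -48° = -48°
rotate_crank_by(-66°): θ ← -48° -66° = -114°
rotate_crank_by(-17°): θ ← -114° -17° = -131°
rotate_crank_by(+70°): θ ← -131° +70° = -61°
crank pin P = (r cos θ, r sin θ) = (25.694910, -46.354844)
h = r sin θ − e = -46.354844 − 5 = -51.354844
sin φ = h / L = -51.354844 / 287 = -0.17893674
φ = arcsin(-0.17893674) = -10.307834°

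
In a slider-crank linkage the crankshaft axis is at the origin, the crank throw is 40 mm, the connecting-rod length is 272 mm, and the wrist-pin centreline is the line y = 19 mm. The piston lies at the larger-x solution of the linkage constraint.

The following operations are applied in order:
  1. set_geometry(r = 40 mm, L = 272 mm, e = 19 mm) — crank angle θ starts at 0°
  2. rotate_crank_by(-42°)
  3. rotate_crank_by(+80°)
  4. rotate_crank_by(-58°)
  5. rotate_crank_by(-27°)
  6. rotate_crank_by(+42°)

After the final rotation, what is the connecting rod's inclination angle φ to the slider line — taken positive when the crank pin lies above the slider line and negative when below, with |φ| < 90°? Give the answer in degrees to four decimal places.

-4.7421

set_geometry: r = 40 mm, L = 272 mm, e = 19 mm; θ ← 0°
rotate_crank_by(-42°): θ ← 0° -42° = -42°
rotate_crank_by(+80°): θ ← -42° +80° = 38°
rotate_crank_by(-58°): θ ← 38° -58° = -20°
rotate_crank_by(-27°): θ ← -20° -27° = -47°
rotate_crank_by(+42°): θ ← -47° +42° = -5°
crank pin P = (r cos θ, r sin θ) = (39.847788, -3.486230)
h = r sin θ − e = -3.486230 − 19 = -22.486230
sin φ = h / L = -22.486230 / 272 = -0.08266996
φ = arcsin(-0.08266996) = -4.742052°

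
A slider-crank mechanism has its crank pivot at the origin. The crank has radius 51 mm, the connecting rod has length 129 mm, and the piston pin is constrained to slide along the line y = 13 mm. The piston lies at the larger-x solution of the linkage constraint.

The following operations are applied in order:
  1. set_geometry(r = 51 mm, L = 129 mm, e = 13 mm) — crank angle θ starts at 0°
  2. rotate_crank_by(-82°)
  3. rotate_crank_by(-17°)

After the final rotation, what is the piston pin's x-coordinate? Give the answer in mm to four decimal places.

set_geometry: r = 51 mm, L = 129 mm, e = 13 mm; θ ← 0°
rotate_crank_by(-82°): θ ← 0° -82° = -82°
rotate_crank_by(-17°): θ ← -82° -17° = -99°
crank pin P = (r cos θ, r sin θ) = (-7.978158, -50.372105)
h = r sin θ − e = -50.372105 − 13 = -63.372105
x = r cos θ + √(L² − h²) = -7.978158 + √(16641.0 − 4016.0237) = -7.978158 + 112.360920 = 104.382762

104.3828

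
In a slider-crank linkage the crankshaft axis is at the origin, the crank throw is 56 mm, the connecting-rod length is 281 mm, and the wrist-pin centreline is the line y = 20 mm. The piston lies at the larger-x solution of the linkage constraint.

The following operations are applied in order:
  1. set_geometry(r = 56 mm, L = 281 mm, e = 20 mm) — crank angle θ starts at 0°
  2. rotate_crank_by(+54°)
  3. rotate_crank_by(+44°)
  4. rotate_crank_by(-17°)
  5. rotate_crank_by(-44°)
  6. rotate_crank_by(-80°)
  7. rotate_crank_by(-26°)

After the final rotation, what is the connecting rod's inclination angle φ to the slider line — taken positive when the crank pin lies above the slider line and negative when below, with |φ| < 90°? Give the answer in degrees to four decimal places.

-14.9055

set_geometry: r = 56 mm, L = 281 mm, e = 20 mm; θ ← 0°
rotate_crank_by(+54°): θ ← 0° +54° = 54°
rotate_crank_by(+44°): θ ← 54° +44° = 98°
rotate_crank_by(-17°): θ ← 98° -17° = 81°
rotate_crank_by(-44°): θ ← 81° -44° = 37°
rotate_crank_by(-80°): θ ← 37° -80° = -43°
rotate_crank_by(-26°): θ ← -43° -26° = -69°
crank pin P = (r cos θ, r sin θ) = (20.068605, -52.280504)
h = r sin θ − e = -52.280504 − 20 = -72.280504
sin φ = h / L = -72.280504 / 281 = -0.25722599
φ = arcsin(-0.25722599) = -14.905526°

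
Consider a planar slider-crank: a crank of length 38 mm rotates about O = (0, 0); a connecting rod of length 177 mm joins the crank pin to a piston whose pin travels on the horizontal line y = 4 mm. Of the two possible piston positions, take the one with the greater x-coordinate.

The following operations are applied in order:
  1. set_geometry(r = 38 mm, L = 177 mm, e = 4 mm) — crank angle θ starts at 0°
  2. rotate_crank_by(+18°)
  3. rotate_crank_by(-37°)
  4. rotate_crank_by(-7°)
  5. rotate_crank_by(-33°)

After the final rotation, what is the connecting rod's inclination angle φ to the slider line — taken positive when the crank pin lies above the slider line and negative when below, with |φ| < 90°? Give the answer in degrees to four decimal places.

-11.9246

set_geometry: r = 38 mm, L = 177 mm, e = 4 mm; θ ← 0°
rotate_crank_by(+18°): θ ← 0° +18° = 18°
rotate_crank_by(-37°): θ ← 18° -37° = -19°
rotate_crank_by(-7°): θ ← -19° -7° = -26°
rotate_crank_by(-33°): θ ← -26° -33° = -59°
crank pin P = (r cos θ, r sin θ) = (19.571447, -32.572357)
h = r sin θ − e = -32.572357 − 4 = -36.572357
sin φ = h / L = -36.572357 / 177 = -0.20662349
φ = arcsin(-0.20662349) = -11.924553°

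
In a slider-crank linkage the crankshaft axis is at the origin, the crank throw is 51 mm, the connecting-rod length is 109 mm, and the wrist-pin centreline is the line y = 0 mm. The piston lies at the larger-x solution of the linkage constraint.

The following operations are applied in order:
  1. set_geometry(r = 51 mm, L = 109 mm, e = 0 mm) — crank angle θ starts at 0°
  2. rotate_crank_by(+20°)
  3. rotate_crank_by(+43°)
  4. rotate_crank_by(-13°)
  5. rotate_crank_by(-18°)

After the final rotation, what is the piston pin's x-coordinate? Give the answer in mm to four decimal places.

set_geometry: r = 51 mm, L = 109 mm, e = 0 mm; θ ← 0°
rotate_crank_by(+20°): θ ← 0° +20° = 20°
rotate_crank_by(+43°): θ ← 20° +43° = 63°
rotate_crank_by(-13°): θ ← 63° -13° = 50°
rotate_crank_by(-18°): θ ← 50° -18° = 32°
crank pin P = (r cos θ, r sin θ) = (43.250453, 27.025882)
h = r sin θ − e = 27.025882 − 0 = 27.025882
x = r cos θ + √(L² − h²) = 43.250453 + √(11881.0 − 730.3983) = 43.250453 + 105.596409 = 148.846862

148.8469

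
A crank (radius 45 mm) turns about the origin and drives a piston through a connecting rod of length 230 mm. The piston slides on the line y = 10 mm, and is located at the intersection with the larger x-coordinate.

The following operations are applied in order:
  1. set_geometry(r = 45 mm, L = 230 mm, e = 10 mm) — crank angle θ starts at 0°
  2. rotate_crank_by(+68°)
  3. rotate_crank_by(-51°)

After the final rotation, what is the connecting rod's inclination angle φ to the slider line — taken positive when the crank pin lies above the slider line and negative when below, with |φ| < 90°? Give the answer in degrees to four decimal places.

set_geometry: r = 45 mm, L = 230 mm, e = 10 mm; θ ← 0°
rotate_crank_by(+68°): θ ← 0° +68° = 68°
rotate_crank_by(-51°): θ ← 68° -51° = 17°
crank pin P = (r cos θ, r sin θ) = (43.033714, 13.156727)
h = r sin θ − e = 13.156727 − 10 = 3.156727
sin φ = h / L = 3.156727 / 230 = 0.01372490
φ = arcsin(0.01372490) = 0.786403°

0.7864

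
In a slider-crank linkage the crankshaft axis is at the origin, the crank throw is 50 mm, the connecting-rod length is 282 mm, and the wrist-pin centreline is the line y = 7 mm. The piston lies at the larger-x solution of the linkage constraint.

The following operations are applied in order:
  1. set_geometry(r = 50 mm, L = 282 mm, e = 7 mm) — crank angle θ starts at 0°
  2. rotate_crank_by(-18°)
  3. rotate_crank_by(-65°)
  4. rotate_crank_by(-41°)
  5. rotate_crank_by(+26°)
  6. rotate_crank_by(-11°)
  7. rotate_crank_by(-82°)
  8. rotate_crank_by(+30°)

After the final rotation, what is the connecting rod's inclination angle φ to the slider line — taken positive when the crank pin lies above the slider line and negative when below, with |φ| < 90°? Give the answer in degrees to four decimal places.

set_geometry: r = 50 mm, L = 282 mm, e = 7 mm; θ ← 0°
rotate_crank_by(-18°): θ ← 0° -18° = -18°
rotate_crank_by(-65°): θ ← -18° -65° = -83°
rotate_crank_by(-41°): θ ← -83° -41° = -124°
rotate_crank_by(+26°): θ ← -124° +26° = -98°
rotate_crank_by(-11°): θ ← -98° -11° = -109°
rotate_crank_by(-82°): θ ← -109° -82° = -191°
rotate_crank_by(+30°): θ ← -191° +30° = -161°
crank pin P = (r cos θ, r sin θ) = (-47.275929, -16.278408)
h = r sin θ − e = -16.278408 − 7 = -23.278408
sin φ = h / L = -23.278408 / 282 = -0.08254755
φ = arcsin(-0.08254755) = -4.735014°

-4.7350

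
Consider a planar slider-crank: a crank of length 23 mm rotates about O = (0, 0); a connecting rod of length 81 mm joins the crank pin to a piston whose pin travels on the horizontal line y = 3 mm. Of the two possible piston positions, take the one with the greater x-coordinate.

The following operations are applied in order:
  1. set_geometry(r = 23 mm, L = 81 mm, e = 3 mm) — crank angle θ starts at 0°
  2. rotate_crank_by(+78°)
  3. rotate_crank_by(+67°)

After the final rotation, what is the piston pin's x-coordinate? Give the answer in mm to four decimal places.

61.5157

set_geometry: r = 23 mm, L = 81 mm, e = 3 mm; θ ← 0°
rotate_crank_by(+78°): θ ← 0° +78° = 78°
rotate_crank_by(+67°): θ ← 78° +67° = 145°
crank pin P = (r cos θ, r sin θ) = (-18.840497, 13.192258)
h = r sin θ − e = 13.192258 − 3 = 10.192258
x = r cos θ + √(L² − h²) = -18.840497 + √(6561.0 − 103.8821) = -18.840497 + 80.356194 = 61.515697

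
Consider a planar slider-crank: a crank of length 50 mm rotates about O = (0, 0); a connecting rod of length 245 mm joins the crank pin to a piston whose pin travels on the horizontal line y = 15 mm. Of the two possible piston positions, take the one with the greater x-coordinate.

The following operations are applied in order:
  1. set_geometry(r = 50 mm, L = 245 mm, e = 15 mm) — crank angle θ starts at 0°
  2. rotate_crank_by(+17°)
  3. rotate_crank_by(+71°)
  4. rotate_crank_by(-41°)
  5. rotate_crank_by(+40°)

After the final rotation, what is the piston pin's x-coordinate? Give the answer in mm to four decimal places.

set_geometry: r = 50 mm, L = 245 mm, e = 15 mm; θ ← 0°
rotate_crank_by(+17°): θ ← 0° +17° = 17°
rotate_crank_by(+71°): θ ← 17° +71° = 88°
rotate_crank_by(-41°): θ ← 88° -41° = 47°
rotate_crank_by(+40°): θ ← 47° +40° = 87°
crank pin P = (r cos θ, r sin θ) = (2.616798, 49.931477)
h = r sin θ − e = 49.931477 − 15 = 34.931477
x = r cos θ + √(L² − h²) = 2.616798 + √(60025.0 − 1220.2081) = 2.616798 + 242.496994 = 245.113791

245.1138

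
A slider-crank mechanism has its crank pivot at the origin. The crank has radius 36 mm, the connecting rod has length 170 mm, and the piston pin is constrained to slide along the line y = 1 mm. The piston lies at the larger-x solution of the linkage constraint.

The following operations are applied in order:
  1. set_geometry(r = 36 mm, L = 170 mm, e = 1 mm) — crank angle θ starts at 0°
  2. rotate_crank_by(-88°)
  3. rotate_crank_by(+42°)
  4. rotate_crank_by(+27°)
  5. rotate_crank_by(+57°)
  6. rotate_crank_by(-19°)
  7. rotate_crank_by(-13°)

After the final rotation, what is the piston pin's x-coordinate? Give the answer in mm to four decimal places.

205.7803

set_geometry: r = 36 mm, L = 170 mm, e = 1 mm; θ ← 0°
rotate_crank_by(-88°): θ ← 0° -88° = -88°
rotate_crank_by(+42°): θ ← -88° +42° = -46°
rotate_crank_by(+27°): θ ← -46° +27° = -19°
rotate_crank_by(+57°): θ ← -19° +57° = 38°
rotate_crank_by(-19°): θ ← 38° -19° = 19°
rotate_crank_by(-13°): θ ← 19° -13° = 6°
crank pin P = (r cos θ, r sin θ) = (35.802788, 3.763025)
h = r sin θ − e = 3.763025 − 1 = 2.763025
x = r cos θ + √(L² − h²) = 35.802788 + √(28900.0 − 7.6343) = 35.802788 + 169.977545 = 205.780333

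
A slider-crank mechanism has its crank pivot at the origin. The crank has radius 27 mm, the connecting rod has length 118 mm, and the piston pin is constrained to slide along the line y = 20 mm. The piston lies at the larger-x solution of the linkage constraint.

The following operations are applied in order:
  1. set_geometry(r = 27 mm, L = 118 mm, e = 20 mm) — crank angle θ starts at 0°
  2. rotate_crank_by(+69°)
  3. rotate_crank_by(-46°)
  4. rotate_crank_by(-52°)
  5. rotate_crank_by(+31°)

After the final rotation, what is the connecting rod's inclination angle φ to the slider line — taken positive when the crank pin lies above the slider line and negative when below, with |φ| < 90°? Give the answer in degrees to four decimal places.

-9.2943

set_geometry: r = 27 mm, L = 118 mm, e = 20 mm; θ ← 0°
rotate_crank_by(+69°): θ ← 0° +69° = 69°
rotate_crank_by(-46°): θ ← 69° -46° = 23°
rotate_crank_by(-52°): θ ← 23° -52° = -29°
rotate_crank_by(+31°): θ ← -29° +31° = 2°
crank pin P = (r cos θ, r sin θ) = (26.983552, 0.942286)
h = r sin θ − e = 0.942286 − 20 = -19.057714
sin φ = h / L = -19.057714 / 118 = -0.16150605
φ = arcsin(-0.16150605) = -9.294323°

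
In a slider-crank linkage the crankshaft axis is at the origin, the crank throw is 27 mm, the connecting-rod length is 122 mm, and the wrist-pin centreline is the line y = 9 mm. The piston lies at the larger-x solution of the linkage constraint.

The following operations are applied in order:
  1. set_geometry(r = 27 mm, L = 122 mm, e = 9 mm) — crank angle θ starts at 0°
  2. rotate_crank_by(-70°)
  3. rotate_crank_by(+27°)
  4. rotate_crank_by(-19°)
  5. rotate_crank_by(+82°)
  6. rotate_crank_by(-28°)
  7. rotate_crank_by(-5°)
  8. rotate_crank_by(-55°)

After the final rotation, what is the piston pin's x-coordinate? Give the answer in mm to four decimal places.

127.2711

set_geometry: r = 27 mm, L = 122 mm, e = 9 mm; θ ← 0°
rotate_crank_by(-70°): θ ← 0° -70° = -70°
rotate_crank_by(+27°): θ ← -70° +27° = -43°
rotate_crank_by(-19°): θ ← -43° -19° = -62°
rotate_crank_by(+82°): θ ← -62° +82° = 20°
rotate_crank_by(-28°): θ ← 20° -28° = -8°
rotate_crank_by(-5°): θ ← -8° -5° = -13°
rotate_crank_by(-55°): θ ← -13° -55° = -68°
crank pin P = (r cos θ, r sin θ) = (10.114378, -25.033964)
h = r sin θ − e = -25.033964 − 9 = -34.033964
x = r cos θ + √(L² − h²) = 10.114378 + √(14884.0 − 1158.3107) = 10.114378 + 117.156687 = 127.271065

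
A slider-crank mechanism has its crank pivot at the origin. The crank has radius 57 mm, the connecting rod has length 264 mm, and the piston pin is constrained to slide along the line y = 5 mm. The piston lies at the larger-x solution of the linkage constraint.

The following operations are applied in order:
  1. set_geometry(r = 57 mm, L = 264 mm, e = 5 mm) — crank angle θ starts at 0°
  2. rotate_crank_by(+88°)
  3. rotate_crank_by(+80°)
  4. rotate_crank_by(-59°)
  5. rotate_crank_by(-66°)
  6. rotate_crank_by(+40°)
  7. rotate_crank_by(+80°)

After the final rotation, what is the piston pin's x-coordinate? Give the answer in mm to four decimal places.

set_geometry: r = 57 mm, L = 264 mm, e = 5 mm; θ ← 0°
rotate_crank_by(+88°): θ ← 0° +88° = 88°
rotate_crank_by(+80°): θ ← 88° +80° = 168°
rotate_crank_by(-59°): θ ← 168° -59° = 109°
rotate_crank_by(-66°): θ ← 109° -66° = 43°
rotate_crank_by(+40°): θ ← 43° +40° = 83°
rotate_crank_by(+80°): θ ← 83° +80° = 163°
crank pin P = (r cos θ, r sin θ) = (-54.509371, 16.665187)
h = r sin θ − e = 16.665187 − 5 = 11.665187
x = r cos θ + √(L² − h²) = -54.509371 + √(69696.0 − 136.0766) = -54.509371 + 263.742153 = 209.232782

209.2328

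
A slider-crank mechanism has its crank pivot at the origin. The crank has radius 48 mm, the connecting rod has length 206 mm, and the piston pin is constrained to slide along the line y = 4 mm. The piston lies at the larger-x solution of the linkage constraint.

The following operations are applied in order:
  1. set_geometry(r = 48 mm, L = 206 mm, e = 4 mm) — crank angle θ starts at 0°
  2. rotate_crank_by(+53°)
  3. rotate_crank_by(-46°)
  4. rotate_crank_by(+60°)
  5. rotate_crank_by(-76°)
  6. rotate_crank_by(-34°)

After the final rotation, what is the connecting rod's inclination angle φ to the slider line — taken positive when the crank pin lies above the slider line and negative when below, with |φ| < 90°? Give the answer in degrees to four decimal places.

-10.2725

set_geometry: r = 48 mm, L = 206 mm, e = 4 mm; θ ← 0°
rotate_crank_by(+53°): θ ← 0° +53° = 53°
rotate_crank_by(-46°): θ ← 53° -46° = 7°
rotate_crank_by(+60°): θ ← 7° +60° = 67°
rotate_crank_by(-76°): θ ← 67° -76° = -9°
rotate_crank_by(-34°): θ ← -9° -34° = -43°
crank pin P = (r cos θ, r sin θ) = (35.104978, -32.735921)
h = r sin θ − e = -32.735921 − 4 = -36.735921
sin φ = h / L = -36.735921 / 206 = -0.17832971
φ = arcsin(-0.17832971) = -10.272486°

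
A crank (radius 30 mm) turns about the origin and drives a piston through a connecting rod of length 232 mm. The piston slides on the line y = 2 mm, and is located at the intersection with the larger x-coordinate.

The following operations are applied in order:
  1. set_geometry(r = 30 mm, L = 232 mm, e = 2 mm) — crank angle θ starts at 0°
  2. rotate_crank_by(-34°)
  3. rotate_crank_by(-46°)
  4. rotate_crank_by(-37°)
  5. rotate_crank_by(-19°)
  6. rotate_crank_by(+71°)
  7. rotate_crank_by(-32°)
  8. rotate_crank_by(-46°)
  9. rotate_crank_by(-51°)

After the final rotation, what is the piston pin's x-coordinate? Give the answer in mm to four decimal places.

set_geometry: r = 30 mm, L = 232 mm, e = 2 mm; θ ← 0°
rotate_crank_by(-34°): θ ← 0° -34° = -34°
rotate_crank_by(-46°): θ ← -34° -46° = -80°
rotate_crank_by(-37°): θ ← -80° -37° = -117°
rotate_crank_by(-19°): θ ← -117° -19° = -136°
rotate_crank_by(+71°): θ ← -136° +71° = -65°
rotate_crank_by(-32°): θ ← -65° -32° = -97°
rotate_crank_by(-46°): θ ← -97° -46° = -143°
rotate_crank_by(-51°): θ ← -143° -51° = -194°
crank pin P = (r cos θ, r sin θ) = (-29.108872, 7.257657)
h = r sin θ − e = 7.257657 − 2 = 5.257657
x = r cos θ + √(L² − h²) = -29.108872 + √(53824.0 − 27.6430) = -29.108872 + 231.940417 = 202.831545

202.8315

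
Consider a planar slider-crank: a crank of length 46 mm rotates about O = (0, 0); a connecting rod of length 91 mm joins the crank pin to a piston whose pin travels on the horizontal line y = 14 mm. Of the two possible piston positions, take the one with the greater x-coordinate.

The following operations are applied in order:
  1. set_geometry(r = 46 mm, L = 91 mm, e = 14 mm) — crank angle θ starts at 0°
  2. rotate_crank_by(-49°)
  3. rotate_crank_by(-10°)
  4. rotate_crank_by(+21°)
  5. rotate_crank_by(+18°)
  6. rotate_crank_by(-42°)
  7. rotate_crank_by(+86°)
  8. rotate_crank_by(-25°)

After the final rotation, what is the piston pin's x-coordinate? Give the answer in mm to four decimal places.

set_geometry: r = 46 mm, L = 91 mm, e = 14 mm; θ ← 0°
rotate_crank_by(-49°): θ ← 0° -49° = -49°
rotate_crank_by(-10°): θ ← -49° -10° = -59°
rotate_crank_by(+21°): θ ← -59° +21° = -38°
rotate_crank_by(+18°): θ ← -38° +18° = -20°
rotate_crank_by(-42°): θ ← -20° -42° = -62°
rotate_crank_by(+86°): θ ← -62° +86° = 24°
rotate_crank_by(-25°): θ ← 24° -25° = -1°
crank pin P = (r cos θ, r sin θ) = (45.992994, -0.802811)
h = r sin θ − e = -0.802811 − 14 = -14.802811
x = r cos θ + √(L² − h²) = 45.992994 + √(8281.0 − 219.1232) = 45.992994 + 89.787955 = 135.780949

135.7809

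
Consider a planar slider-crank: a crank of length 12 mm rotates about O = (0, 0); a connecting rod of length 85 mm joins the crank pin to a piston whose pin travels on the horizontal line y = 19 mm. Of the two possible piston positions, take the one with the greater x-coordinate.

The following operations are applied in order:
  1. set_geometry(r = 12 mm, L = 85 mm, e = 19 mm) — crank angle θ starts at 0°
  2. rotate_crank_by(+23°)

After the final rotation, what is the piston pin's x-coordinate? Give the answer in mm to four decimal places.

94.8326

set_geometry: r = 12 mm, L = 85 mm, e = 19 mm; θ ← 0°
rotate_crank_by(+23°): θ ← 0° +23° = 23°
crank pin P = (r cos θ, r sin θ) = (11.046058, 4.688774)
h = r sin θ − e = 4.688774 − 19 = -14.311226
x = r cos θ + √(L² − h²) = 11.046058 + √(7225.0 − 204.8112) = 11.046058 + 83.786567 = 94.832625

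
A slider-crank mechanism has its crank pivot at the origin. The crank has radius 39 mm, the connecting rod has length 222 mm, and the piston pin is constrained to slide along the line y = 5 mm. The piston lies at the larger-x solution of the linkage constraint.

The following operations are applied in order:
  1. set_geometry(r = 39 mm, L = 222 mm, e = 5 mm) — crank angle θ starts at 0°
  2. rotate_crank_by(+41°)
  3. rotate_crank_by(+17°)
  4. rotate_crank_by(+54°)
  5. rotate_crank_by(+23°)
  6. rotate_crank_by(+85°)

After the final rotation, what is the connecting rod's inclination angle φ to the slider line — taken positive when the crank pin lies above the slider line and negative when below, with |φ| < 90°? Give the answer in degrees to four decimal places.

-7.7843

set_geometry: r = 39 mm, L = 222 mm, e = 5 mm; θ ← 0°
rotate_crank_by(+41°): θ ← 0° +41° = 41°
rotate_crank_by(+17°): θ ← 41° +17° = 58°
rotate_crank_by(+54°): θ ← 58° +54° = 112°
rotate_crank_by(+23°): θ ← 112° +23° = 135°
rotate_crank_by(+85°): θ ← 135° +85° = 220°
crank pin P = (r cos θ, r sin θ) = (-29.875733, -25.068717)
h = r sin θ − e = -25.068717 − 5 = -30.068717
sin φ = h / L = -30.068717 / 222 = -0.13544467
φ = arcsin(-0.13544467) = -7.784334°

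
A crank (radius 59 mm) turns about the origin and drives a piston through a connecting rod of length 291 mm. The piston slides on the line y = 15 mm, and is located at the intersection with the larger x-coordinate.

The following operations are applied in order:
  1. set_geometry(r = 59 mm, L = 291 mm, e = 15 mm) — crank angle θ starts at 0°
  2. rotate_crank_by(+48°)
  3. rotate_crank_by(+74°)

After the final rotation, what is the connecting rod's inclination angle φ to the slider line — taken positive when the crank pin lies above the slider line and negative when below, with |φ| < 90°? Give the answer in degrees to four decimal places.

6.9149

set_geometry: r = 59 mm, L = 291 mm, e = 15 mm; θ ← 0°
rotate_crank_by(+48°): θ ← 0° +48° = 48°
rotate_crank_by(+74°): θ ← 48° +74° = 122°
crank pin P = (r cos θ, r sin θ) = (-31.265237, 50.034838)
h = r sin θ − e = 50.034838 − 15 = 35.034838
sin φ = h / L = 35.034838 / 291 = 0.12039463
φ = arcsin(0.12039463) = 6.914878°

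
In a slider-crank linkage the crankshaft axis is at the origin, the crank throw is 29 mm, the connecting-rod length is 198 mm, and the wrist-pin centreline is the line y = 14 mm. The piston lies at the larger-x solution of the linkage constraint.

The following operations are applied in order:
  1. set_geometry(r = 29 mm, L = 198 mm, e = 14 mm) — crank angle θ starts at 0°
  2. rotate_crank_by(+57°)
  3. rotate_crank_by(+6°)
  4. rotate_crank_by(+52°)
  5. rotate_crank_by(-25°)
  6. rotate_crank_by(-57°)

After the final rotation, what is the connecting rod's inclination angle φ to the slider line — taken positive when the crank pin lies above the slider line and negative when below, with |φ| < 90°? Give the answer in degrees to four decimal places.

set_geometry: r = 29 mm, L = 198 mm, e = 14 mm; θ ← 0°
rotate_crank_by(+57°): θ ← 0° +57° = 57°
rotate_crank_by(+6°): θ ← 57° +6° = 63°
rotate_crank_by(+52°): θ ← 63° +52° = 115°
rotate_crank_by(-25°): θ ← 115° -25° = 90°
rotate_crank_by(-57°): θ ← 90° -57° = 33°
crank pin P = (r cos θ, r sin θ) = (24.321446, 15.794532)
h = r sin θ − e = 15.794532 − 14 = 1.794532
sin φ = h / L = 1.794532 / 198 = 0.00906329
φ = arcsin(0.00906329) = 0.519296°

0.5193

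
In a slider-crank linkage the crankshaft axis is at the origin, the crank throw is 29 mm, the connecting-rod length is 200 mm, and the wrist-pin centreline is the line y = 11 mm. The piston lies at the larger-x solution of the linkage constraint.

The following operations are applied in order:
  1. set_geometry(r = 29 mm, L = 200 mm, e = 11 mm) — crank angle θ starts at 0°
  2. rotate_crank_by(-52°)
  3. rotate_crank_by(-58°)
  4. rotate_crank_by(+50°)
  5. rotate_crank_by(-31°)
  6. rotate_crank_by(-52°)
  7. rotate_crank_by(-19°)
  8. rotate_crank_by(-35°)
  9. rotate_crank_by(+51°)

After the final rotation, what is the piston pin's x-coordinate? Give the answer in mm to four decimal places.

set_geometry: r = 29 mm, L = 200 mm, e = 11 mm; θ ← 0°
rotate_crank_by(-52°): θ ← 0° -52° = -52°
rotate_crank_by(-58°): θ ← -52° -58° = -110°
rotate_crank_by(+50°): θ ← -110° +50° = -60°
rotate_crank_by(-31°): θ ← -60° -31° = -91°
rotate_crank_by(-52°): θ ← -91° -52° = -143°
rotate_crank_by(-19°): θ ← -143° -19° = -162°
rotate_crank_by(-35°): θ ← -162° -35° = -197°
rotate_crank_by(+51°): θ ← -197° +51° = -146°
crank pin P = (r cos θ, r sin θ) = (-24.042090, -16.216594)
h = r sin θ − e = -16.216594 − 11 = -27.216594
x = r cos θ + √(L² − h²) = -24.042090 + √(40000.0 − 740.7430) = -24.042090 + 198.139489 = 174.097399

174.0974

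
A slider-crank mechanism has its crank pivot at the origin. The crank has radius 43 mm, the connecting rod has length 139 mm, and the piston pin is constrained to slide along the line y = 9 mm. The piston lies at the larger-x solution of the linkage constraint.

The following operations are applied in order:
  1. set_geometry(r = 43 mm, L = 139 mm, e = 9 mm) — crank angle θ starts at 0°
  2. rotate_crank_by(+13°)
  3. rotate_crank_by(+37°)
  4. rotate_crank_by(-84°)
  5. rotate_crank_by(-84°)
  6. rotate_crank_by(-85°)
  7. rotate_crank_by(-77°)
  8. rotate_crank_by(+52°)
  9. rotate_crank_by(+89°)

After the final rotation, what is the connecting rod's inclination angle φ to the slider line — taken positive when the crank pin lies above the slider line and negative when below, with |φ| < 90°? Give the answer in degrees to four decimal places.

-15.5276

set_geometry: r = 43 mm, L = 139 mm, e = 9 mm; θ ← 0°
rotate_crank_by(+13°): θ ← 0° +13° = 13°
rotate_crank_by(+37°): θ ← 13° +37° = 50°
rotate_crank_by(-84°): θ ← 50° -84° = -34°
rotate_crank_by(-84°): θ ← -34° -84° = -118°
rotate_crank_by(-85°): θ ← -118° -85° = -203°
rotate_crank_by(-77°): θ ← -203° -77° = -280°
rotate_crank_by(+52°): θ ← -280° +52° = -228°
rotate_crank_by(+89°): θ ← -228° +89° = -139°
crank pin P = (r cos θ, r sin θ) = (-32.452512, -28.210538)
h = r sin θ − e = -28.210538 − 9 = -37.210538
sin φ = h / L = -37.210538 / 139 = -0.26770171
φ = arcsin(-0.26770171) = -15.527551°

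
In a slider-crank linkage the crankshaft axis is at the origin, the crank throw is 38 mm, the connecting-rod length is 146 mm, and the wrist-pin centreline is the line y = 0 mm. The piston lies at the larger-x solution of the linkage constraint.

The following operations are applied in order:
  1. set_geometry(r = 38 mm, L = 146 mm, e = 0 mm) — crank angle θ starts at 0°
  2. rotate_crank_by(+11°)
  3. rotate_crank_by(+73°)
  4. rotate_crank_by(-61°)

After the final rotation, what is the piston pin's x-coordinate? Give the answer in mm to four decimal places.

set_geometry: r = 38 mm, L = 146 mm, e = 0 mm; θ ← 0°
rotate_crank_by(+11°): θ ← 0° +11° = 11°
rotate_crank_by(+73°): θ ← 11° +73° = 84°
rotate_crank_by(-61°): θ ← 84° -61° = 23°
crank pin P = (r cos θ, r sin θ) = (34.979184, 14.847783)
h = r sin θ − e = 14.847783 − 0 = 14.847783
x = r cos θ + √(L² − h²) = 34.979184 + √(21316.0 − 220.4567) = 34.979184 + 145.243049 = 180.222234

180.2222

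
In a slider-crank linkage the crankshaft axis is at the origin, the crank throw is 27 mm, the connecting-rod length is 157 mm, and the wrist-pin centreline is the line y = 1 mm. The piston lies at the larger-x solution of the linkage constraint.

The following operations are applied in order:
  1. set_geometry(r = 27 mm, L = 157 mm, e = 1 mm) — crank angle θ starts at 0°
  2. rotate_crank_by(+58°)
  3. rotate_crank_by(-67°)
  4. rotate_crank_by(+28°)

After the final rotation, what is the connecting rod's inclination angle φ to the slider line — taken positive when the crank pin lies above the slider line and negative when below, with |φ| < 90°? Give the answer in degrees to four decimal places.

2.8442

set_geometry: r = 27 mm, L = 157 mm, e = 1 mm; θ ← 0°
rotate_crank_by(+58°): θ ← 0° +58° = 58°
rotate_crank_by(-67°): θ ← 58° -67° = -9°
rotate_crank_by(+28°): θ ← -9° +28° = 19°
crank pin P = (r cos θ, r sin θ) = (25.529002, 8.790340)
h = r sin θ − e = 8.790340 − 1 = 7.790340
sin φ = h / L = 7.790340 / 157 = 0.04962000
φ = arcsin(0.04962000) = 2.844185°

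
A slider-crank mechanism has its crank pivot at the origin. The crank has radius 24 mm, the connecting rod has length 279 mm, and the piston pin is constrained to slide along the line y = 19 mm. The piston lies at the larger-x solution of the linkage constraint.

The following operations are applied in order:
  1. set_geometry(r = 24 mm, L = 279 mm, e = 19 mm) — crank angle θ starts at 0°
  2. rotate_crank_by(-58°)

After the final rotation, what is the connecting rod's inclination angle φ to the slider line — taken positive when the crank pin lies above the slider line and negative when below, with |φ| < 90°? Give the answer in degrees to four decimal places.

-8.1087

set_geometry: r = 24 mm, L = 279 mm, e = 19 mm; θ ← 0°
rotate_crank_by(-58°): θ ← 0° -58° = -58°
crank pin P = (r cos θ, r sin θ) = (12.718062, -20.353154)
h = r sin θ − e = -20.353154 − 19 = -39.353154
sin φ = h / L = -39.353154 / 279 = -0.14105073
φ = arcsin(-0.14105073) = -8.108652°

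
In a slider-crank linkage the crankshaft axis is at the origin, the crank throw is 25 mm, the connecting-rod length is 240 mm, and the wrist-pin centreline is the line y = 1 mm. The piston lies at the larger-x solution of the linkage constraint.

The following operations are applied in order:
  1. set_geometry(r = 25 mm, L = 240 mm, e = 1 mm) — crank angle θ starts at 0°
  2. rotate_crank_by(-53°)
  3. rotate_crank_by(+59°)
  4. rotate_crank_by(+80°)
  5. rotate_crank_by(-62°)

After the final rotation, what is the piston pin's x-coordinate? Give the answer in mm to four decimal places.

set_geometry: r = 25 mm, L = 240 mm, e = 1 mm; θ ← 0°
rotate_crank_by(-53°): θ ← 0° -53° = -53°
rotate_crank_by(+59°): θ ← -53° +59° = 6°
rotate_crank_by(+80°): θ ← 6° +80° = 86°
rotate_crank_by(-62°): θ ← 86° -62° = 24°
crank pin P = (r cos θ, r sin θ) = (22.838636, 10.168416)
h = r sin θ − e = 10.168416 − 1 = 9.168416
x = r cos θ + √(L² − h²) = 22.838636 + √(57600.0 − 84.0599) = 22.838636 + 239.824811 = 262.663448

262.6634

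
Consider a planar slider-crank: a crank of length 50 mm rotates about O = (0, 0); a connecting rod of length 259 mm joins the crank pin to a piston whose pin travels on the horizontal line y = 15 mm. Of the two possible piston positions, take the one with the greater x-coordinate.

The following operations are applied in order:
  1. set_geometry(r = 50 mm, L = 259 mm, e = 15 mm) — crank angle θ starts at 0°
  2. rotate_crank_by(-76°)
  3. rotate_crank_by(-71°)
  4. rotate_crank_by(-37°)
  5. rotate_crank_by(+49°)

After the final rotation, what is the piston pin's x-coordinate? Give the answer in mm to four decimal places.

set_geometry: r = 50 mm, L = 259 mm, e = 15 mm; θ ← 0°
rotate_crank_by(-76°): θ ← 0° -76° = -76°
rotate_crank_by(-71°): θ ← -76° -71° = -147°
rotate_crank_by(-37°): θ ← -147° -37° = -184°
rotate_crank_by(+49°): θ ← -184° +49° = -135°
crank pin P = (r cos θ, r sin θ) = (-35.355339, -35.355339)
h = r sin θ − e = -35.355339 − 15 = -50.355339
x = r cos θ + √(L² − h²) = -35.355339 + √(67081.0 − 2535.6602) = -35.355339 + 254.057749 = 218.702410

218.7024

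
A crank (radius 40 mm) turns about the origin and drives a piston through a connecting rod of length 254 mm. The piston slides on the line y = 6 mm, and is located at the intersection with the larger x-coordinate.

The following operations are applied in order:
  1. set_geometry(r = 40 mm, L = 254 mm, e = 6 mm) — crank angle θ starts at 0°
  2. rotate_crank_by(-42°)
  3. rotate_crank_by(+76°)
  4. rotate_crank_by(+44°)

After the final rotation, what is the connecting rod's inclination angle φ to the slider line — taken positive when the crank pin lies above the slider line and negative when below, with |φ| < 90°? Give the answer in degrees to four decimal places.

set_geometry: r = 40 mm, L = 254 mm, e = 6 mm; θ ← 0°
rotate_crank_by(-42°): θ ← 0° -42° = -42°
rotate_crank_by(+76°): θ ← -42° +76° = 34°
rotate_crank_by(+44°): θ ← 34° +44° = 78°
crank pin P = (r cos θ, r sin θ) = (8.316468, 39.125904)
h = r sin θ − e = 39.125904 − 6 = 33.125904
sin φ = h / L = 33.125904 / 254 = 0.13041694
φ = arcsin(0.13041694) = 7.493687°

7.4937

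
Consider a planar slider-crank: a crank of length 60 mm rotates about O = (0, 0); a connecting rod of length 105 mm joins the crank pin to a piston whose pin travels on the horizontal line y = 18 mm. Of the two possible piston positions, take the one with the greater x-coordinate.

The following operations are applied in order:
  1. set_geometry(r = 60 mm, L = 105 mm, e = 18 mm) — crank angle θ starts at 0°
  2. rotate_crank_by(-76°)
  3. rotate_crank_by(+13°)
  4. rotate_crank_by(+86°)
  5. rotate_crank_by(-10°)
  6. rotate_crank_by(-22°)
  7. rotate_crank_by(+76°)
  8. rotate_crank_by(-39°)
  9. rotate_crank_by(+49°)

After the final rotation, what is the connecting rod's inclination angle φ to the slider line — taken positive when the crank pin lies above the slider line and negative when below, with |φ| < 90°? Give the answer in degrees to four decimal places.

22.6657

set_geometry: r = 60 mm, L = 105 mm, e = 18 mm; θ ← 0°
rotate_crank_by(-76°): θ ← 0° -76° = -76°
rotate_crank_by(+13°): θ ← -76° +13° = -63°
rotate_crank_by(+86°): θ ← -63° +86° = 23°
rotate_crank_by(-10°): θ ← 23° -10° = 13°
rotate_crank_by(-22°): θ ← 13° -22° = -9°
rotate_crank_by(+76°): θ ← -9° +76° = 67°
rotate_crank_by(-39°): θ ← 67° -39° = 28°
rotate_crank_by(+49°): θ ← 28° +49° = 77°
crank pin P = (r cos θ, r sin θ) = (13.497063, 58.462204)
h = r sin θ − e = 58.462204 − 18 = 40.462204
sin φ = h / L = 40.462204 / 105 = 0.38535432
φ = arcsin(0.38535432) = 22.665739°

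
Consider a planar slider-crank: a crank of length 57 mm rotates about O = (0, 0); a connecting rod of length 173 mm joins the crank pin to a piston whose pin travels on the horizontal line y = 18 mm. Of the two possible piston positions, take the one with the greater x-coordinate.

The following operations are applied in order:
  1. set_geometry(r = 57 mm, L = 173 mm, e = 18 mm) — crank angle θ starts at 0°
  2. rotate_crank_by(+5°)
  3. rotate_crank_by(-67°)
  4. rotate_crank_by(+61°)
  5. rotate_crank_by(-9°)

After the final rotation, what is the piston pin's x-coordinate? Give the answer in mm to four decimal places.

set_geometry: r = 57 mm, L = 173 mm, e = 18 mm; θ ← 0°
rotate_crank_by(+5°): θ ← 0° +5° = 5°
rotate_crank_by(-67°): θ ← 5° -67° = -62°
rotate_crank_by(+61°): θ ← -62° +61° = -1°
rotate_crank_by(-9°): θ ← -1° -9° = -10°
crank pin P = (r cos θ, r sin θ) = (56.134042, -9.897946)
h = r sin θ − e = -9.897946 − 18 = -27.897946
x = r cos θ + √(L² − h²) = 56.134042 + √(29929.0 − 778.2954) = 56.134042 + 170.735774 = 226.869816

226.8698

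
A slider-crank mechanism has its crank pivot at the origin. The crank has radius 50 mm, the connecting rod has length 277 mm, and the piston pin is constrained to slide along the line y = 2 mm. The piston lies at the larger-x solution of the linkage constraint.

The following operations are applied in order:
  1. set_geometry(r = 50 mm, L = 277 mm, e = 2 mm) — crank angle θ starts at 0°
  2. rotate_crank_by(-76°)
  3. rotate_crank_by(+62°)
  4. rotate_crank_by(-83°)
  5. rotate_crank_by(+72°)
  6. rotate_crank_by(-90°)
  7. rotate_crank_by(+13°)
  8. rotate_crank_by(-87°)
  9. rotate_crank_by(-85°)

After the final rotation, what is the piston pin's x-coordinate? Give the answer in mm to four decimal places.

276.3187

set_geometry: r = 50 mm, L = 277 mm, e = 2 mm; θ ← 0°
rotate_crank_by(-76°): θ ← 0° -76° = -76°
rotate_crank_by(+62°): θ ← -76° +62° = -14°
rotate_crank_by(-83°): θ ← -14° -83° = -97°
rotate_crank_by(+72°): θ ← -97° +72° = -25°
rotate_crank_by(-90°): θ ← -25° -90° = -115°
rotate_crank_by(+13°): θ ← -115° +13° = -102°
rotate_crank_by(-87°): θ ← -102° -87° = -189°
rotate_crank_by(-85°): θ ← -189° -85° = -274°
crank pin P = (r cos θ, r sin θ) = (3.487824, 49.878203)
h = r sin θ − e = 49.878203 − 2 = 47.878203
x = r cos θ + √(L² − h²) = 3.487824 + √(76729.0 − 2292.3223) = 3.487824 + 272.830859 = 276.318683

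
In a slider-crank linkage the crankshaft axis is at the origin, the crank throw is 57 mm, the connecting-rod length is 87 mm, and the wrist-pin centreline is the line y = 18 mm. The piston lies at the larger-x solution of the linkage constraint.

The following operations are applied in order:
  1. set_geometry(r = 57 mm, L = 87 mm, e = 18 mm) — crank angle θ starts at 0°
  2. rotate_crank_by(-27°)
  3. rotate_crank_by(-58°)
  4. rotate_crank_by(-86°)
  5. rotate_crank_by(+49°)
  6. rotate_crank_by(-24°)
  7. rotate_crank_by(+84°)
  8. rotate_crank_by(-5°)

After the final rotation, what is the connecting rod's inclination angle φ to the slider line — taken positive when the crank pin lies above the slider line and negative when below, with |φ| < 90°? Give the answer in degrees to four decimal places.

set_geometry: r = 57 mm, L = 87 mm, e = 18 mm; θ ← 0°
rotate_crank_by(-27°): θ ← 0° -27° = -27°
rotate_crank_by(-58°): θ ← -27° -58° = -85°
rotate_crank_by(-86°): θ ← -85° -86° = -171°
rotate_crank_by(+49°): θ ← -171° +49° = -122°
rotate_crank_by(-24°): θ ← -122° -24° = -146°
rotate_crank_by(+84°): θ ← -146° +84° = -62°
rotate_crank_by(-5°): θ ← -62° -5° = -67°
crank pin P = (r cos θ, r sin θ) = (22.271674, -52.468777)
h = r sin θ − e = -52.468777 − 18 = -70.468777
sin φ = h / L = -70.468777 / 87 = -0.80998594
φ = arcsin(-0.80998594) = -54.094558°

-54.0946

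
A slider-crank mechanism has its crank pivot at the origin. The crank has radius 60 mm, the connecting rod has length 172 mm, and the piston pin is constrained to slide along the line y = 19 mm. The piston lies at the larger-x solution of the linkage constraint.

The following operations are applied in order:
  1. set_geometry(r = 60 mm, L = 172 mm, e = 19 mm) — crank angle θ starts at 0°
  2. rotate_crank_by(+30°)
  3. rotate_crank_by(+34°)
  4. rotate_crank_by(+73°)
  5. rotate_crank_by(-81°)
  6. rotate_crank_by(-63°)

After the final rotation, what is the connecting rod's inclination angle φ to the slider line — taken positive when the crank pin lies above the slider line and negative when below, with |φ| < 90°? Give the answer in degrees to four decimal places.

-8.7995

set_geometry: r = 60 mm, L = 172 mm, e = 19 mm; θ ← 0°
rotate_crank_by(+30°): θ ← 0° +30° = 30°
rotate_crank_by(+34°): θ ← 30° +34° = 64°
rotate_crank_by(+73°): θ ← 64° +73° = 137°
rotate_crank_by(-81°): θ ← 137° -81° = 56°
rotate_crank_by(-63°): θ ← 56° -63° = -7°
crank pin P = (r cos θ, r sin θ) = (59.552769, -7.312161)
h = r sin θ − e = -7.312161 − 19 = -26.312161
sin φ = h / L = -26.312161 / 172 = -0.15297768
φ = arcsin(-0.15297768) = -8.799527°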